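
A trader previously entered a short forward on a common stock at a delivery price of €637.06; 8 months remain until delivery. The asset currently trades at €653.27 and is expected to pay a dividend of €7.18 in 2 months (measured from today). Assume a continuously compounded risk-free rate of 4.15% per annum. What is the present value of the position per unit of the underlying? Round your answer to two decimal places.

PV(remaining dividends) I = 7.18·e^(−0.0415·2/12) = 7.1305
Current forward F = (S − I)·e^(rT) = (653.27 − 7.1305)·e^(0.0415·8/12) = 646.1395 × 1.028053 = 664.2657
Value (long) = (F − K)·e^(−rT) = (664.2657 − 637.06) × 0.972713 = 26.4633
Short position value = −(long value) = -€26.46

-€26.46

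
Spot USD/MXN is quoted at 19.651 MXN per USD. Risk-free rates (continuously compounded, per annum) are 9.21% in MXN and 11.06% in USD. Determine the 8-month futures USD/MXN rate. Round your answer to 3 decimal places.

F = S·e^((r_MXN − r_USD)T) = 19.651 · e^((0.0921 − 0.1106) × 8/12)
= 19.651 · e^-0.012333 = 19.651 × 0.987743
F = 19.410 MXN per USD

19.410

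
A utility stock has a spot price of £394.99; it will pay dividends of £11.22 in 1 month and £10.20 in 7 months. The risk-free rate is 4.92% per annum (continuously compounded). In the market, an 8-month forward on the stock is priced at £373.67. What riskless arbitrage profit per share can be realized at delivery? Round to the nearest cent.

£12.70 per share

PV(dividends) I = 11.22·e^(−0.0492·1/12) + 10.20·e^(−0.0492·7/12) = 21.0855
Fair forward F* = (S − I)·e^(rT) = (394.99 − 21.0855)·e^0.032800 = 373.9045 × 1.033344 = 386.3720
Market £373.67 < fair 386.3720: forward underpriced → reverse cash-and-carry (short the stock, invest proceeds at r, pay the dividends, go long the forward).
Profit at T = |F_mkt − F*| = |373.67 − 386.3720| = £12.70 per share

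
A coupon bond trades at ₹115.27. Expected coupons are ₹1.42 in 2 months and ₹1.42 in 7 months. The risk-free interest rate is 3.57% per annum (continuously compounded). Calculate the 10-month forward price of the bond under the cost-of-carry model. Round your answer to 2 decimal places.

₹115.86

PV(coupons) I = 1.42·e^(−0.0357·2/12) + 1.42·e^(−0.0357·7/12)
I = 1.4116 + 1.3907 = 2.8023
F = (S − I)·e^(rT) = (115.27 − 2.8023) · e^(0.0357·10/12)
= 112.4677 · e^0.029750 = 112.4677 × 1.030197 = ₹115.86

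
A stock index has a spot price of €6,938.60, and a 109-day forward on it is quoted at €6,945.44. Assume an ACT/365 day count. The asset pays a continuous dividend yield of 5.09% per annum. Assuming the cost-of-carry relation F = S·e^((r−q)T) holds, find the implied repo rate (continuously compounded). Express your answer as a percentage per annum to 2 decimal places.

From F = S·e^((r−q)T): (r − q) = ln(F/S)/T
ln(6945.44/6938.60) = ln(1.000986) = 0.000986
(r − q) = 0.000986 / (109/365) = 0.003302
r = ln(F/S)/T + q = 0.003302 + 0.0509 = 0.054202
r = 5.42%

5.42%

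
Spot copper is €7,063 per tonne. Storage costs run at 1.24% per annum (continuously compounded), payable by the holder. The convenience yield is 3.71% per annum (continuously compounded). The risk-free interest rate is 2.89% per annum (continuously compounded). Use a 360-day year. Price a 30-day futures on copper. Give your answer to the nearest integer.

€7,065 per tonne

Net carry = r + u − y = 0.0289 + 0.0124 − 0.0371 = 0.0042
F = S·e^((r+u−y)T) = 7063 · e^(0.0042 × 30/360) = 7063 · e^0.000350
= 7063 × 1.000350 = €7,065 per tonne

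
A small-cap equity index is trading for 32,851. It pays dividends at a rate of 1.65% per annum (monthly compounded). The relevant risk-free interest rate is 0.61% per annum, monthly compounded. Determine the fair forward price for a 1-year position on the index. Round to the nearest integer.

32,511

F = S · (1+r/12)^(12T) / (1+q/12)^(12T)
= 32851 × 1.006117 / 1.016625 = 32851 × 0.989664
F = 32,511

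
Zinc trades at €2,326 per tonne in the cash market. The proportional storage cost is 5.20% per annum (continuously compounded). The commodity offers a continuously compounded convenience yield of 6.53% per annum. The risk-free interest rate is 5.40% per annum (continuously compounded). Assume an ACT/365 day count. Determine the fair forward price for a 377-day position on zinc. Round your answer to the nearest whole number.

€2,426 per tonne

Net carry = r + u − y = 0.0540 + 0.0520 − 0.0653 = 0.0407
F = S·e^((r+u−y)T) = 2326 · e^(0.0407 × 377/365) = 2326 · e^0.042038
= 2326 × 1.042934 = €2,426 per tonne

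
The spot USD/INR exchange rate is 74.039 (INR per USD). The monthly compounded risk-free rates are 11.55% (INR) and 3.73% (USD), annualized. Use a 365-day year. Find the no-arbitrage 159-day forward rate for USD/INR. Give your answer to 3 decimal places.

76.588

By covered interest parity, F = S · (1+r_INR/12)^(12T) / (1+r_USD/12)^(12T)
= 74.039 × 1.051348 / 1.016356 = 74.039 × 1.034429
F = 76.588 INR per USD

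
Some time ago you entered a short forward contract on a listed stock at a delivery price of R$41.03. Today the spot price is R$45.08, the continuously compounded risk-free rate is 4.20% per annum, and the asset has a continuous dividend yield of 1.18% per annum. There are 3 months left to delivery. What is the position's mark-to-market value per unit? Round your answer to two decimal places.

-R$4.35

Current fair forward for the remaining 3 months: F = S·e^((r − q)·T), (r − q) = 0.0420 − 0.0118 = 0.0302
F = 45.08 · e^(0.0302 × 3/12) = 45.08 × 1.007579 = 45.4217
Value of long forward = (F − K)·e^(−rT) = (45.4217 − 41.03) · e^(−0.0420·3/12)
= 4.3917 × 0.989555 = 4.35
Short position value = −(long value) = -R$4.35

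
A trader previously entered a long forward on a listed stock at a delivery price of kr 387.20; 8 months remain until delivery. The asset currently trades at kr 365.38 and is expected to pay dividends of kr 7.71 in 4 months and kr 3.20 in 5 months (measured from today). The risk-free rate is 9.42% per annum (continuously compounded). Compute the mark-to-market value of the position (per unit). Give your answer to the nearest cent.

-kr 8.80

PV(remaining dividends) I = 7.71·e^(−0.0942·4/12) + 3.20·e^(−0.0942·5/12) = 10.5485
Current forward F = (S − I)·e^(rT) = (365.38 − 10.5485)·e^(0.0942·8/12) = 354.8315 × 1.064814 = 377.8295
Value (long) = (F − K)·e^(−rT) = (377.8295 − 387.20) × 0.939131 = -8.8001
Value = -kr 8.80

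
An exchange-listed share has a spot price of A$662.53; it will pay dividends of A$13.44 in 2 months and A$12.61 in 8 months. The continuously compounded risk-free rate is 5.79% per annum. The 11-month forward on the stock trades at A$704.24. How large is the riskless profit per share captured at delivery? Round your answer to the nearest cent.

A$32.43 per share

PV(dividends) I = 13.44·e^(−0.0579·2/12) + 12.61·e^(−0.0579·8/12) = 25.4435
Fair forward F* = (S − I)·e^(rT) = (662.53 − 25.4435)·e^0.053075 = 637.0865 × 1.054509 = 671.8134
Market A$704.24 > fair 671.8134: forward overpriced → cash-and-carry (borrow at r, buy the stock and collect the dividends, short the forward).
Profit at T = |F_mkt − F*| = |704.24 − 671.8134| = A$32.43 per share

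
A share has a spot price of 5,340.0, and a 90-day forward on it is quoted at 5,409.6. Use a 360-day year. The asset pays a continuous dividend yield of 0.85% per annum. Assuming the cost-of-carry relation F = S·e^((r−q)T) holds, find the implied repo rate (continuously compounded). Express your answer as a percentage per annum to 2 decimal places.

From F = S·e^((r−q)T): (r − q) = ln(F/S)/T
ln(5409.6/5340.0) = ln(1.013034) = 0.012950
(r − q) = 0.012950 / (90/360) = 0.051800
r = ln(F/S)/T + q = 0.051800 + 0.0085 = 0.060300
r = 6.03%

6.03%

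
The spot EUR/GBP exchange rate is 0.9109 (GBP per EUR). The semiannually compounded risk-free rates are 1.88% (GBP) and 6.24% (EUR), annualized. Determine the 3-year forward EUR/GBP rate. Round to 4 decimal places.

0.8013

By covered interest parity, F = S · (1+r_GBP/2)^(2T) / (1+r_EUR/2)^(2T)
= 0.9109 × 1.057742 / 1.202423 = 0.9109 × 0.879675
F = 0.8013 GBP per EUR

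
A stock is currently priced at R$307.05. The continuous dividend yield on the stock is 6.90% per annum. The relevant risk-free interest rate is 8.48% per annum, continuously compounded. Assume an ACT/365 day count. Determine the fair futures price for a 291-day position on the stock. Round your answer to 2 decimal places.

R$310.94

F = S·e^((r − q)T) = 307.05 · e^((0.0848 − 0.0690) × 291/365)
= 307.05 · e^0.012597 = 307.05 × 1.012677
F = R$310.94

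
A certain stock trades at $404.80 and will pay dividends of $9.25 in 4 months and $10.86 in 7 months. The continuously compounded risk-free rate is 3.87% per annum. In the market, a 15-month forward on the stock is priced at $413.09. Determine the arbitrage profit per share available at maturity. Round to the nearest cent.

$8.95 per share

PV(dividends) I = 9.25·e^(−0.0387·4/12) + 10.86·e^(−0.0387·7/12) = 19.7490
Fair forward F* = (S − I)·e^(rT) = (404.80 − 19.7490)·e^0.048375 = 385.0510 × 1.049564 = 404.1357
Market $413.09 > fair 404.1357: forward overpriced → cash-and-carry (borrow at r, buy the stock and collect the dividends, short the forward).
Profit at T = |F_mkt − F*| = |413.09 − 404.1357| = $8.95 per share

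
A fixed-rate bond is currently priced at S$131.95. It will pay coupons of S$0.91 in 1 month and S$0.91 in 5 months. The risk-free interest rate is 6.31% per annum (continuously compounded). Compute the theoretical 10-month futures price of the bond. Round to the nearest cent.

S$137.19

PV(coupons) I = 0.91·e^(−0.0631·1/12) + 0.91·e^(−0.0631·5/12)
I = 0.9052 + 0.8864 = 1.7916
F = (S − I)·e^(rT) = (131.95 − 1.7916) · e^(0.0631·10/12)
= 130.1584 · e^0.052583 = 130.1584 × 1.053990 = S$137.19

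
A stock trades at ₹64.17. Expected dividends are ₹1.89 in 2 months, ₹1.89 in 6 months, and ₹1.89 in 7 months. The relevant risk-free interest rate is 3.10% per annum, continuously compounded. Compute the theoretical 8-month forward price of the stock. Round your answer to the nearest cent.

₹59.80

PV(dividends) I = 1.89·e^(−0.0310·2/12) + 1.89·e^(−0.0310·6/12) + 1.89·e^(−0.0310·7/12)
I = 1.8803 + 1.8609 + 1.8561 = 5.5973
F = (S − I)·e^(rT) = (64.17 − 5.5973) · e^(0.0310·8/12)
= 58.5727 · e^0.020667 = 58.5727 × 1.020882 = ₹59.80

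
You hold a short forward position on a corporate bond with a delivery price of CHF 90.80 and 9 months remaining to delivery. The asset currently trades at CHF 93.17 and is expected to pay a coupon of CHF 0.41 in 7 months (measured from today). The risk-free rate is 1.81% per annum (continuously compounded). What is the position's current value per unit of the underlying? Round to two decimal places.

PV(remaining coupons) I = 0.41·e^(−0.0181·7/12) = 0.4057
Current forward F = (S − I)·e^(rT) = (93.17 − 0.4057)·e^(0.0181·9/12) = 92.7643 × 1.013668 = 94.0322
Value (long) = (F − K)·e^(−rT) = (94.0322 − 90.80) × 0.986517 = 3.1886
Short position value = −(long value) = -CHF 3.19

-CHF 3.19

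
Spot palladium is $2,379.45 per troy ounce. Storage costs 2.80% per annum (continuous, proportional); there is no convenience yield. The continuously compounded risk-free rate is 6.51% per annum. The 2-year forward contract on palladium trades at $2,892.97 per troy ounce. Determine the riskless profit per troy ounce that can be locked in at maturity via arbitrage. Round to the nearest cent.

Fair forward: F* = S·e^(carry·T), with carry = (r + u) = 0.0651 + 0.0280 = 0.0931
F* = 2379.45 · e^(0.0931 × 2) = 2379.45 · e^0.18620000 = 2379.45 × 1.20466317 = $2866.4358
Market $2892.97 > fair $2866.4358: forward overpriced → cash-and-carry (buy spot, short the forward).
At maturity, profit = |F_mkt − F*| = |2892.97 − 2866.4358| = $26.53 per troy ounce

$26.53 per troy ounce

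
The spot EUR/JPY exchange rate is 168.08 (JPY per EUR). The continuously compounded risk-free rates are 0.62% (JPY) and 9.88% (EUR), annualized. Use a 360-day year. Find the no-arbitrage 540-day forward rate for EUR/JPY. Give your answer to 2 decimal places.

146.28

F = S·e^((r_JPY − r_EUR)T) = 168.08 · e^((0.0062 − 0.0988) × 540/360)
= 168.08 · e^-0.138900 = 168.08 × 0.870315
F = 146.28 JPY per EUR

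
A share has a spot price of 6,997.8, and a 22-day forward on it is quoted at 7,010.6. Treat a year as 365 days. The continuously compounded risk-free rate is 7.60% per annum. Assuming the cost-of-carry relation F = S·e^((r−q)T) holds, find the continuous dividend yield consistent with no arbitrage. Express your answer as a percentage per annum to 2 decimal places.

From F = S·e^((r−q)T): (r − q) = ln(F/S)/T
ln(7010.6/6997.8) = ln(1.001829) = 0.001827
(r − q) = 0.001827 / (22/365) = 0.030312
q = r − ln(F/S)/T = 0.0760 − 0.030312 = 0.045688
q = 4.57%

4.57%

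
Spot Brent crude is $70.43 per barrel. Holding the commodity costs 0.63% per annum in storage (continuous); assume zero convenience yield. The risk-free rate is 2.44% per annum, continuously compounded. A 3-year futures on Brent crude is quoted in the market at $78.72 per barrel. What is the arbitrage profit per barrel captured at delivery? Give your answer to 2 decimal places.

Fair futures: F* = S·e^(carry·T), with carry = (r + u) = 0.0244 + 0.0063 = 0.0307
F* = 70.43 · e^(0.0307 × 3) = 70.43 · e^0.092100 = 70.43 × 1.096474 = $77.2247
Market $78.72 > fair $77.2247: forward overpriced → cash-and-carry (buy spot, short the forward).
At maturity, profit = |F_mkt − F*| = |78.72 − 77.2247| = $1.50 per barrel

$1.50 per barrel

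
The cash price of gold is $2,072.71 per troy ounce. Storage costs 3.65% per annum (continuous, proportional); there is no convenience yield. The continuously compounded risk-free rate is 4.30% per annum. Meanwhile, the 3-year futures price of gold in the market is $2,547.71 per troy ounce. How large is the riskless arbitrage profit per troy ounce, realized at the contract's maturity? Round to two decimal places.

Fair futures: F* = S·e^(carry·T), with carry = (r + u) = 0.0430 + 0.0365 = 0.0795
F* = 2072.71 · e^(0.0795 × 3) = 2072.71 · e^0.23850000 = 2072.71 × 1.26934371 = $2630.9814
Market $2547.71 < fair $2630.9814: forward underpriced → reverse cash-and-carry (short spot, go long the forward).
At maturity, profit = |F_mkt − F*| = |2547.71 − 2630.9814| = $83.27 per troy ounce

$83.27 per troy ounce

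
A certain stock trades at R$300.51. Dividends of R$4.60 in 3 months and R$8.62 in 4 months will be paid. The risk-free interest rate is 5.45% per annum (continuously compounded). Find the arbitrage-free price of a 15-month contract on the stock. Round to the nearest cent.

R$307.78

PV(dividends) I = 4.60·e^(−0.0545·3/12) + 8.62·e^(−0.0545·4/12)
I = 4.5378 + 8.4648 = 13.0026
F = (S − I)·e^(rT) = (300.51 − 13.0026) · e^(0.0545·15/12)
= 287.5074 · e^0.068125 = 287.5074 × 1.070499 = R$307.78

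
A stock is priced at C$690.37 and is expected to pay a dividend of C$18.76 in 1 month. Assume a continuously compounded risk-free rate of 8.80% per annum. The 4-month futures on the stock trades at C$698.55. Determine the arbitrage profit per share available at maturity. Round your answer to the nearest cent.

C$6.81 per share

PV(dividends) I = 18.76·e^(−0.0880·1/12) = 18.6229
Fair futures F* = (S − I)·e^(rT) = (690.37 − 18.6229)·e^0.029333 = 671.7471 × 1.029767 = 691.7430
Market C$698.55 > fair 691.7430: forward overpriced → cash-and-carry (borrow at r, buy the stock and collect the dividends, short the forward).
Profit at T = |F_mkt − F*| = |698.55 − 691.7430| = C$6.81 per share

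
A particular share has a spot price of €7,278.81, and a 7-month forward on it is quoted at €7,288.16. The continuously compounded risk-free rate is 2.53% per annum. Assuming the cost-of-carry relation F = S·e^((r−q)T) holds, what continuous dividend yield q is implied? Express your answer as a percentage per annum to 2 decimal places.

2.31%

From F = S·e^((r−q)T): (r − q) = ln(F/S)/T
ln(7288.16/7278.81) = ln(1.001285) = 0.001284
(r − q) = 0.001284 / (7/12) = 0.002201
q = r − ln(F/S)/T = 0.0253 − 0.002201 = 0.023099
q = 2.31%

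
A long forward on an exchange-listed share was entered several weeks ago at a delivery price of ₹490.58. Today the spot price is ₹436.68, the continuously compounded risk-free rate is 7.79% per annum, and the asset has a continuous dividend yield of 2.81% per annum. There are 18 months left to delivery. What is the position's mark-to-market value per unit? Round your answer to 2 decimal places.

-₹17.82

Current fair forward for the remaining 18 months: F = S·e^((r − q)·T), (r − q) = 0.0779 − 0.0281 = 0.0498
F = 436.68 · e^(0.0498 × 18/12) = 436.68 × 1.077561 = 470.5493
Value of long forward = (F − K)·e^(−rT) = (470.5493 − 490.58) · e^(−0.0779·18/12)
= -20.0307 × 0.889719 = -17.82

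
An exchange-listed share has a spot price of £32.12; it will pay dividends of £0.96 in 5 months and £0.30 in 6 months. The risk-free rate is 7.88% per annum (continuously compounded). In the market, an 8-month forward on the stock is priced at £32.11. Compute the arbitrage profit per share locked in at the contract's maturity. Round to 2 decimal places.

£0.46 per share

PV(dividends) I = 0.96·e^(−0.0788·5/12) + 0.30·e^(−0.0788·6/12) = 1.2174
Fair forward F* = (S − I)·e^(rT) = (32.12 − 1.2174)·e^0.052533 = 30.9026 × 1.053937 = 32.5694
Market £32.11 < fair 32.5694: forward underpriced → reverse cash-and-carry (short the stock, invest proceeds at r, pay the dividends, go long the forward).
Profit at T = |F_mkt − F*| = |32.11 − 32.5694| = £0.46 per share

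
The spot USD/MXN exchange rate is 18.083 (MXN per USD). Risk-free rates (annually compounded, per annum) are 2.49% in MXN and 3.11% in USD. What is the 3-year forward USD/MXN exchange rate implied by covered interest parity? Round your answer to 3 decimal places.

17.759

By covered interest parity, F = S · (1+r_MXN)^T / (1+r_USD)^T
= 18.083 × 1.076575 / 1.096232 = 18.083 × 0.982069
F = 17.759 MXN per USD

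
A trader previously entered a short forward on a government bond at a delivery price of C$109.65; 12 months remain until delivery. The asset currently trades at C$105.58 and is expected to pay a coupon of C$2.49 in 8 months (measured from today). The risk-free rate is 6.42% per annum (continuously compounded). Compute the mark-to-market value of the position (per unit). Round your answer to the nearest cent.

PV(remaining coupons) I = 2.49·e^(−0.0642·8/12) = 2.3857
Current forward F = (S − I)·e^(rT) = (105.58 − 2.3857)·e^(0.0642·12/12) = 103.1943 × 1.066306 = 110.0367
Value (long) = (F − K)·e^(−rT) = (110.0367 − 109.65) × 0.937817 = 0.3627
Short position value = −(long value) = -C$0.36

-C$0.36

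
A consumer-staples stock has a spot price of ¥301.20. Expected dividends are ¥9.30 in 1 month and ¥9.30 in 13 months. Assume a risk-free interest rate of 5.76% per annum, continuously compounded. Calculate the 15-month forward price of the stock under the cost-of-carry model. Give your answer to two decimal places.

PV(dividends) I = 9.30·e^(−0.0576·1/12) + 9.30·e^(−0.0576·13/12)
I = 9.2555 + 8.7374 = 17.9929
F = (S − I)·e^(rT) = (301.20 − 17.9929) · e^(0.0576·15/12)
= 283.2071 · e^0.072000 = 283.2071 × 1.074655 = ¥304.35

¥304.35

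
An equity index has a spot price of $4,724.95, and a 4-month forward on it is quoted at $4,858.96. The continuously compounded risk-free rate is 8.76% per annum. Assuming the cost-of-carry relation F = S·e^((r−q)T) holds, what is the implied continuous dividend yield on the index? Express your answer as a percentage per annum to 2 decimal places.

0.37%

From F = S·e^((r−q)T): (r − q) = ln(F/S)/T
ln(4858.96/4724.95) = ln(1.028362) = 0.027967
(r − q) = 0.027967 / (4/12) = 0.083901
q = r − ln(F/S)/T = 0.0876 − 0.083901 = 0.003699
q = 0.37%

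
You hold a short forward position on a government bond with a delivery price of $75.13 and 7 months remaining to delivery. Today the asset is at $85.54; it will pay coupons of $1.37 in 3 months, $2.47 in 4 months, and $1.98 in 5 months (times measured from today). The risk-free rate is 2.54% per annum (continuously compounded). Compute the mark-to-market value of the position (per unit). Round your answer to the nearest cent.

-$5.75

PV(remaining coupons) I = 1.37·e^(−0.0254·3/12) + 2.47·e^(−0.0254·4/12) + 1.98·e^(−0.0254·5/12) = 5.7697
Current forward F = (S − I)·e^(rT) = (85.54 − 5.7697)·e^(0.0254·7/12) = 79.7703 × 1.014927 = 80.9610
Value (long) = (F − K)·e^(−rT) = (80.9610 − 75.13) × 0.985293 = 5.7452
Short position value = −(long value) = -$5.75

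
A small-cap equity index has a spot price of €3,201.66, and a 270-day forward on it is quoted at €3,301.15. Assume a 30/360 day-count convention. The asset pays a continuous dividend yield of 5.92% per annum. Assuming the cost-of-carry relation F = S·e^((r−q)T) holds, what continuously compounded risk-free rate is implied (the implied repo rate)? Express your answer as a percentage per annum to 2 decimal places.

10.00%

From F = S·e^((r−q)T): (r − q) = ln(F/S)/T
ln(3301.15/3201.66) = ln(1.031075) = 0.030602
(r − q) = 0.030602 / (270/360) = 0.040803
r = ln(F/S)/T + q = 0.040803 + 0.0592 = 0.100003
r = 10.00%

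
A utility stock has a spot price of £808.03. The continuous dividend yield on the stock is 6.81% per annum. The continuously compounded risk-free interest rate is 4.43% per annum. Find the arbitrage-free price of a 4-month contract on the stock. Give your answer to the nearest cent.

F = S·e^((r − q)T) = 808.03 · e^((0.0443 − 0.0681) × 4/12)
= 808.03 · e^-0.007933 = 808.03 × 0.992098
F = £801.64

£801.64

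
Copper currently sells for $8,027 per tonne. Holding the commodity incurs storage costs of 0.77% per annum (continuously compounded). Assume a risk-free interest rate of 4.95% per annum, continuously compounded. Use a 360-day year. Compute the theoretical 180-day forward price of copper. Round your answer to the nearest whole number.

$8,260 per tonne

Net carry = r + u − y = 0.0495 + 0.0077 − 0.0000 = 0.0572
F = S·e^((r+u−y)T) = 8027 · e^(0.0572 × 180/360) = 8027 · e^0.028600
= 8027 × 1.029013 = $8,260 per tonne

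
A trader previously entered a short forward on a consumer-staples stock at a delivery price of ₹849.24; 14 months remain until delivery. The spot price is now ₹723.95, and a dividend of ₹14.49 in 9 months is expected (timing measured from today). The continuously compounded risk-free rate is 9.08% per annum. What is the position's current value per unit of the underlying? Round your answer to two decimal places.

₹53.46

PV(remaining dividends) I = 14.49·e^(−0.0908·9/12) = 13.5361
Current forward F = (S − I)·e^(rT) = (723.95 − 13.5361)·e^(0.0908·14/12) = 710.4139 × 1.111748 = 789.8012
Value (long) = (F − K)·e^(−rT) = (789.8012 − 849.24) × 0.899485 = -53.4643
Short position value = −(long value) = ₹53.46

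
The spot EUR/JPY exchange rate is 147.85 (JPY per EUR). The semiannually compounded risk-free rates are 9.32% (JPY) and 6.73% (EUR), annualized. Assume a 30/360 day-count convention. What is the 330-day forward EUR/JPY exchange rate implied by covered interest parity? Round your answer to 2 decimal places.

151.26

By covered interest parity, F = S · (1+r_JPY/2)^(2T) / (1+r_EUR/2)^(2T)
= 147.85 × 1.087088 / 1.062555 = 147.85 × 1.023089
F = 151.26 JPY per EUR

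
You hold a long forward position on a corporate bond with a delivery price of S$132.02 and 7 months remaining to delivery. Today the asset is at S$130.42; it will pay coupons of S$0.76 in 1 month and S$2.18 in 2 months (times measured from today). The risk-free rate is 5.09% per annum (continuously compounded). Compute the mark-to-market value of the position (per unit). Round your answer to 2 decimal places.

-S$0.66

PV(remaining coupons) I = 0.76·e^(−0.0509·1/12) + 2.18·e^(−0.0509·2/12) = 2.9184
Current forward F = (S − I)·e^(rT) = (130.42 − 2.9184)·e^(0.0509·7/12) = 127.5016 × 1.030137 = 131.3441
Value (long) = (F − K)·e^(−rT) = (131.3441 − 132.02) × 0.970745 = -0.6561
Value = -S$0.66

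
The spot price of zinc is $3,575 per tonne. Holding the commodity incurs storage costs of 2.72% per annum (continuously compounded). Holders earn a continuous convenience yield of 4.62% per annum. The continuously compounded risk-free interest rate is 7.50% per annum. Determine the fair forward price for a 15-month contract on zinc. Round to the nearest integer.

Net carry = r + u − y = 0.0750 + 0.0272 − 0.0462 = 0.0560
F = S·e^((r+u−y)T) = 3575 · e^(0.0560 × 15/12) = 3575 · e^0.070000
= 3575 × 1.072508 = $3,834 per tonne

$3,834 per tonne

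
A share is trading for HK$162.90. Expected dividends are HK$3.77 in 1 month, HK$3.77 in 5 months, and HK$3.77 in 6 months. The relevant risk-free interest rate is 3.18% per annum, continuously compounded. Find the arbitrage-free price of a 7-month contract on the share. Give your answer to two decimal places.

PV(dividends) I = 3.77·e^(−0.0318·1/12) + 3.77·e^(−0.0318·5/12) + 3.77·e^(−0.0318·6/12)
I = 3.7600 + 3.7204 + 3.7105 = 11.1909
F = (S − I)·e^(rT) = (162.90 − 11.1909) · e^(0.0318·7/12)
= 151.7091 · e^0.018550 = 151.7091 × 1.018723 = HK$154.55

HK$154.55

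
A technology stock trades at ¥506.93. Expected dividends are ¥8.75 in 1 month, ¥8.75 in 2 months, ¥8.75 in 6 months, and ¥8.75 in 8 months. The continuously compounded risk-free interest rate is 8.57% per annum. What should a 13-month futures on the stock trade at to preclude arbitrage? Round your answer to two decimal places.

¥518.98

PV(dividends) I = 8.75·e^(−0.0857·1/12) + 8.75·e^(−0.0857·2/12) + 8.75·e^(−0.0857·6/12) + 8.75·e^(−0.0857·8/12)
I = 8.6877 + 8.6259 + 8.3830 + 8.2641 = 33.9607
F = (S − I)·e^(rT) = (506.93 − 33.9607) · e^(0.0857·13/12)
= 472.9693 · e^0.092842 = 472.9693 × 1.097288 = ¥518.98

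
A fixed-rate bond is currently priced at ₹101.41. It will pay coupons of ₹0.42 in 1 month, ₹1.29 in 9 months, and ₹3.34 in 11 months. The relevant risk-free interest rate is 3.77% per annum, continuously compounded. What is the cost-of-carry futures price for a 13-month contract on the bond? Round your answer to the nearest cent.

PV(coupons) I = 0.42·e^(−0.0377·1/12) + 1.29·e^(−0.0377·9/12) + 3.34·e^(−0.0377·11/12)
I = 0.4187 + 1.2540 + 3.2265 = 4.8992
F = (S − I)·e^(rT) = (101.41 − 4.8992) · e^(0.0377·13/12)
= 96.5108 · e^0.040842 = 96.5108 × 1.041688 = ₹100.53

₹100.53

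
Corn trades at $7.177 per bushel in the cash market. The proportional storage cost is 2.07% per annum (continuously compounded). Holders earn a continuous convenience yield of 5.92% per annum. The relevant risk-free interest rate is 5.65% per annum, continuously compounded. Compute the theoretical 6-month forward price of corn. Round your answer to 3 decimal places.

Net carry = r + u − y = 0.0565 + 0.0207 − 0.0592 = 0.0180
F = S·e^((r+u−y)T) = 7.177 · e^(0.0180 × 6/12) = 7.177 · e^0.009000
= 7.177 × 1.009041 = $7.242 per bushel

$7.242 per bushel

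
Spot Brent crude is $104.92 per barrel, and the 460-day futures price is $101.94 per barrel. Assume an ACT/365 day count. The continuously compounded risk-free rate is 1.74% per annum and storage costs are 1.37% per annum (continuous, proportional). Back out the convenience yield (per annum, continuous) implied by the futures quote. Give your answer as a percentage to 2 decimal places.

F = S·e^((r+u−y)T) ⇒ (r+u−y) = ln(F/S)/T
ln(101.94/104.92) = -0.028814; /T ⇒ -0.022863
y = r + u − ln(F/S)/T = 0.0174 + 0.0137 + 0.022863 = 0.053963
y = 5.40%

5.40%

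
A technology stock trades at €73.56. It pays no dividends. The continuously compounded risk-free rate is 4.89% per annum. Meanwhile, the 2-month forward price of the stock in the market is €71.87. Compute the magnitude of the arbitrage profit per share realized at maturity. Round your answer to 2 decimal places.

€2.29 per share

Fair forward: F* = S·e^(carry·T), with carry = r = 0.0489
F* = 73.56 · e^(0.0489 × 2/12) = 73.56 · e^0.008150 = 73.56 × 1.008183 = €74.1619
Market €71.87 < fair €74.1619: forward underpriced → reverse cash-and-carry (short spot, go long the forward).
At maturity, profit = |F_mkt − F*| = |71.87 − 74.1619| = €2.29 per share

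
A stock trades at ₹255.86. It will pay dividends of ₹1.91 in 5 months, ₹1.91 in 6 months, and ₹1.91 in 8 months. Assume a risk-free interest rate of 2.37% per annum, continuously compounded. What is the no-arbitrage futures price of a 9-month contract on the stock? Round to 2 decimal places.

PV(dividends) I = 1.91·e^(−0.0237·5/12) + 1.91·e^(−0.0237·6/12) + 1.91·e^(−0.0237·8/12)
I = 1.8912 + 1.8875 + 1.8801 = 5.6588
F = (S − I)·e^(rT) = (255.86 − 5.6588) · e^(0.0237·9/12)
= 250.2012 · e^0.017775 = 250.2012 × 1.017934 = ₹254.69

₹254.69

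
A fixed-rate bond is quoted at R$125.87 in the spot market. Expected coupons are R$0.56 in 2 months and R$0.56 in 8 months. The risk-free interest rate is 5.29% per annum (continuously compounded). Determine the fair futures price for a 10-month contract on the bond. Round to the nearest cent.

PV(coupons) I = 0.56·e^(−0.0529·2/12) + 0.56·e^(−0.0529·8/12)
I = 0.5551 + 0.5406 = 1.0957
F = (S − I)·e^(rT) = (125.87 − 1.0957) · e^(0.0529·10/12)
= 124.7743 · e^0.044083 = 124.7743 × 1.045069 = R$130.40

R$130.40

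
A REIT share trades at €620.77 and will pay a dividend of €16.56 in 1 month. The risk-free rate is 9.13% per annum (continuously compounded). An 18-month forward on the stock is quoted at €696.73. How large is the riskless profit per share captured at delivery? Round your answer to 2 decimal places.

€3.70 per share

PV(dividends) I = 16.56·e^(−0.0913·1/12) = 16.4345
Fair forward F* = (S − I)·e^(rT) = (620.77 − 16.4345)·e^0.136950 = 604.3355 × 1.146771 = 693.0344
Market €696.73 > fair 693.0344: forward overpriced → cash-and-carry (borrow at r, buy the stock and collect the dividends, short the forward).
Profit at T = |F_mkt − F*| = |696.73 − 693.0344| = €3.70 per share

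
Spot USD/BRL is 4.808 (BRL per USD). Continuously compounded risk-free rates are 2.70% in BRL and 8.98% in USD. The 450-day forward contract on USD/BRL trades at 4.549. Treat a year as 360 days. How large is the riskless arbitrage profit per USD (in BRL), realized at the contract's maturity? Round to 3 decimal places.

Fair forward: F* = S·e^(carry·T), with carry = (r_BRL − r_USD) = 0.0270 − 0.0898 = -0.0628
F* = 4.808 · e^(-0.0628 × 450/360) = 4.808 · e^-0.078500 = 4.808 × 0.924502 = 4.4450
Market 4.549 > fair 4.4450: forward overpriced → cash-and-carry (buy spot, short the forward).
At maturity, profit = |F_mkt − F*| = |4.549 − 4.4450| = 0.104 per USD (in BRL)

0.104 per USD (in BRL)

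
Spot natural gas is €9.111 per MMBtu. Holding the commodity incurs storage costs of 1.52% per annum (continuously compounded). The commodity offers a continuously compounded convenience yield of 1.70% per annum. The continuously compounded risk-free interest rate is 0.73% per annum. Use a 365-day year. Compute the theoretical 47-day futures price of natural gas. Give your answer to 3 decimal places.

€9.117 per MMBtu

Net carry = r + u − y = 0.0073 + 0.0152 − 0.0170 = 0.0055
F = S·e^((r+u−y)T) = 9.111 · e^(0.0055 × 47/365) = 9.111 · e^0.000708
= 9.111 × 1.000708 = €9.117 per MMBtu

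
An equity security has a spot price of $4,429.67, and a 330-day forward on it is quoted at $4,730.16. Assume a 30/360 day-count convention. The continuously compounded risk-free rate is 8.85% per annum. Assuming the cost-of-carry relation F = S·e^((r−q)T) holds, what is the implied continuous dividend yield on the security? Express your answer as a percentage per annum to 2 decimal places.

1.69%

From F = S·e^((r−q)T): (r − q) = ln(F/S)/T
ln(4730.16/4429.67) = ln(1.067836) = 0.065634
(r − q) = 0.065634 / (330/360) = 0.071601
q = r − ln(F/S)/T = 0.0885 − 0.071601 = 0.016899
q = 1.69%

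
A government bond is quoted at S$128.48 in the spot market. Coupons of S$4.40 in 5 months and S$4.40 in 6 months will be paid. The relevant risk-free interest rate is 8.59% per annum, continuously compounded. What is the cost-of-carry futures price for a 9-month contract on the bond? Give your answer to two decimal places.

PV(coupons) I = 4.40·e^(−0.0859·5/12) + 4.40·e^(−0.0859·6/12)
I = 4.2453 + 4.2150 = 8.4603
F = (S − I)·e^(rT) = (128.48 − 8.4603) · e^(0.0859·9/12)
= 120.0197 · e^0.064425 = 120.0197 × 1.066546 = S$128.01

S$128.01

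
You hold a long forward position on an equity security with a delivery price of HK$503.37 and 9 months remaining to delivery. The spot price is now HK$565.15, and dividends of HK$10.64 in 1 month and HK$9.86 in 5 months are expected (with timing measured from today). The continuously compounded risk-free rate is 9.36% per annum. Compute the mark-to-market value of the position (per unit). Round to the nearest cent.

HK$75.86

PV(remaining dividends) I = 10.64·e^(−0.0936·1/12) + 9.86·e^(−0.0936·5/12) = 20.0402
Current forward F = (S − I)·e^(rT) = (565.15 − 20.0402)·e^(0.0936·9/12) = 545.1098 × 1.072723 = 584.7518
Value (long) = (F − K)·e^(−rT) = (584.7518 − 503.37) × 0.932207 = 75.8647
Value = HK$75.86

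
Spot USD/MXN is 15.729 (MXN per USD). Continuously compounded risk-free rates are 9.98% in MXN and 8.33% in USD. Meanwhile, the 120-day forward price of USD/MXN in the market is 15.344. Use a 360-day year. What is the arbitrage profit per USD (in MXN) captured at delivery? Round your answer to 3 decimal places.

0.472 per USD (in MXN)

Fair forward: F* = S·e^(carry·T), with carry = (r_MXN − r_USD) = 0.0998 − 0.0833 = 0.0165
F* = 15.729 · e^(0.0165 × 120/360) = 15.729 · e^0.005500 = 15.729 × 1.005515 = 15.8157
Market 15.344 < fair 15.8157: forward underpriced → reverse cash-and-carry (short spot, go long the forward).
At maturity, profit = |F_mkt − F*| = |15.344 − 15.8157| = 0.472 per USD (in MXN)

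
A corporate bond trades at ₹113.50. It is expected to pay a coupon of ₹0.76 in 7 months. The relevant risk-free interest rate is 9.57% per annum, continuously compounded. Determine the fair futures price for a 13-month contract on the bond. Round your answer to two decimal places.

₹125.10

PV(coupons) I = 0.76·e^(−0.0957·7/12)
I = 0.7187
F = (S − I)·e^(rT) = (113.50 − 0.7187) · e^(0.0957·13/12)
= 112.7813 · e^0.103675 = 112.7813 × 1.109240 = ₹125.10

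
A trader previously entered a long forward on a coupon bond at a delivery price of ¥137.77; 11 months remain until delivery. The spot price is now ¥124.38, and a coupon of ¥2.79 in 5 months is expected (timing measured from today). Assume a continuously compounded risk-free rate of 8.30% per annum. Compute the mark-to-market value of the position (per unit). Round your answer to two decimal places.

PV(remaining coupons) I = 2.79·e^(−0.0830·5/12) = 2.6952
Current forward F = (S − I)·e^(rT) = (124.38 − 2.6952)·e^(0.0830·11/12) = 121.6848 × 1.079052 = 131.3042
Value (long) = (F − K)·e^(−rT) = (131.3042 − 137.77) × 0.926739 = -5.9921
Value = -¥5.99

-¥5.99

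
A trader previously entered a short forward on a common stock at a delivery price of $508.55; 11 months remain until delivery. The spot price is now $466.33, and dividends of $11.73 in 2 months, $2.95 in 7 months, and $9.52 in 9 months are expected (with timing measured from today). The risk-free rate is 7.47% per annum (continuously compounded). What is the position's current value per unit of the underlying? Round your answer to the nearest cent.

$31.97

PV(remaining dividends) I = 11.73·e^(−0.0747·2/12) + 2.95·e^(−0.0747·7/12) + 9.52·e^(−0.0747·9/12) = 23.4104
Current forward F = (S − I)·e^(rT) = (466.33 − 23.4104)·e^(0.0747·11/12) = 442.9196 × 1.070874 = 474.3111
Value (long) = (F − K)·e^(−rT) = (474.3111 − 508.55) × 0.933817 = -31.9729
Short position value = −(long value) = $31.97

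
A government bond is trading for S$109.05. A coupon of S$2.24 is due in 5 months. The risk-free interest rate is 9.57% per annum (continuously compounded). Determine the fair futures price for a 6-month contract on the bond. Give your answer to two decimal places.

PV(coupons) I = 2.24·e^(−0.0957·5/12)
I = 2.1524
F = (S − I)·e^(rT) = (109.05 − 2.1524) · e^(0.0957·6/12)
= 106.8976 · e^0.047850 = 106.8976 × 1.049013 = S$112.14

S$112.14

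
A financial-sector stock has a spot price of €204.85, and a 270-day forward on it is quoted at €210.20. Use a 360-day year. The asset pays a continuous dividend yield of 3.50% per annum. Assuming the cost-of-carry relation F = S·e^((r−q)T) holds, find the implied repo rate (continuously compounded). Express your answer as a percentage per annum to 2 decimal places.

From F = S·e^((r−q)T): (r − q) = ln(F/S)/T
ln(210.20/204.85) = ln(1.026117) = 0.025782
(r − q) = 0.025782 / (270/360) = 0.034376
r = ln(F/S)/T + q = 0.034376 + 0.0350 = 0.069376
r = 6.94%

6.94%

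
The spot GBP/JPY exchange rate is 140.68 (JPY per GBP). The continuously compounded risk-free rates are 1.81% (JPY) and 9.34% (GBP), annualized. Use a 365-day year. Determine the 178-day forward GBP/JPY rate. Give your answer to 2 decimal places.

F = S·e^((r_JPY − r_GBP)T) = 140.68 · e^((0.0181 − 0.0934) × 178/365)
= 140.68 · e^-0.036722 = 140.68 × 0.963944
F = 135.61 JPY per GBP

135.61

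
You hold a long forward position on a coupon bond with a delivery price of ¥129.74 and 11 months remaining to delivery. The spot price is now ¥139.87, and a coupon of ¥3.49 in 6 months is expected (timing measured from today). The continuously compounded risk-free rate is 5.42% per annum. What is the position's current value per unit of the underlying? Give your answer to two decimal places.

PV(remaining coupons) I = 3.49·e^(−0.0542·6/12) = 3.3967
Current forward F = (S − I)·e^(rT) = (139.87 − 3.3967)·e^(0.0542·11/12) = 136.4733 × 1.050938 = 143.4250
Value (long) = (F − K)·e^(−rT) = (143.4250 − 129.74) × 0.951531 = 13.0217
Value = ¥13.02

¥13.02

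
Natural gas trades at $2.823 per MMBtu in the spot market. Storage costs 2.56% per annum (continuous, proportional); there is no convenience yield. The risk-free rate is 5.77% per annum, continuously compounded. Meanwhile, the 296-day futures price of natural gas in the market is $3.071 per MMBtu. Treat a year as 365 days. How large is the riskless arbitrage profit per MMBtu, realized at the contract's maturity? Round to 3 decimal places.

Fair futures: F* = S·e^(carry·T), with carry = (r + u) = 0.0577 + 0.0256 = 0.0833
F* = 2.823 · e^(0.0833 × 296/365) = 2.823 · e^0.067553 = 2.823 × 1.069887 = $3.0203
Market $3.071 > fair $3.0203: forward overpriced → cash-and-carry (buy spot, short the forward).
At maturity, profit = |F_mkt − F*| = |3.071 − 3.0203| = $0.051 per MMBtu

$0.051 per MMBtu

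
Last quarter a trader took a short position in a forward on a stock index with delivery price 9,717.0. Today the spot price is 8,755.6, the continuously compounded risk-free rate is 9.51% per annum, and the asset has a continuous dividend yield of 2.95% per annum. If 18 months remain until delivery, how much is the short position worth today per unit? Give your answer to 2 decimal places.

Current fair forward for the remaining 18 months: F = S·e^((r − q)·T), (r − q) = 0.0951 − 0.0295 = 0.0656
F = 8755.6 · e^(0.0656 × 18/12) = 8755.6 × 1.10340406 = 9660.9646
Value of long forward = (F − K)·e^(−rT) = (9660.9646 − 9717.0) · e^(−0.0951·18/12)
= -56.0354 × 0.86705749 = -48.59
Short position value = −(long value) = 48.59

48.59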